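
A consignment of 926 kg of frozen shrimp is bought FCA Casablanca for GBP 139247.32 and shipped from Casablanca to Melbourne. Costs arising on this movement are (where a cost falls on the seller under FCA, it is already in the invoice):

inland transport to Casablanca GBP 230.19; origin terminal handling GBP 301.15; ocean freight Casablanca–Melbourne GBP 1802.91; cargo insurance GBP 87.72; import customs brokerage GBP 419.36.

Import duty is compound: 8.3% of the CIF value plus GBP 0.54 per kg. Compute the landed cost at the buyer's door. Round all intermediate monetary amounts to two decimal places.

Total landed cost: GBP 154097.95

FCA: the seller delivers export-cleared goods to the carrier; the buyer bears costs from that point.
Already in the invoice (seller's account under FCA): inland to port — exclude.
CIF value = FCA price + origin terminal + freight + insurance = 139247.32 + 301.15 + 1802.91 + 87.72 = 141439.10
Ad valorem component: 141439.10 × 8.3% = 11739.45
Specific component: 926 × 0.54 = 500.04
Import duty = 11739.45 + 500.04 = 12239.49
Buyer bears: origin terminal 301.15 + freight 1802.91 + insurance 87.72 + brokerage 419.36 + duty 12239.49 = 14850.63
Landed cost = invoice 139247.32 + 14850.63 = 154097.95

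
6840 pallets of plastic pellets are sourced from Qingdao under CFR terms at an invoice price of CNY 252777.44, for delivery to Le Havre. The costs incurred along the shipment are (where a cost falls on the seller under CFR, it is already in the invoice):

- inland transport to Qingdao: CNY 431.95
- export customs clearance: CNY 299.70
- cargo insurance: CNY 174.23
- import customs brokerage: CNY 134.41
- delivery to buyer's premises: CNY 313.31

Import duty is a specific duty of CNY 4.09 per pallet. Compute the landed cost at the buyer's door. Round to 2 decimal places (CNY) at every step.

Total landed cost: CNY 281374.99

CFR: the seller pays costs through ocean freight to the destination port, but not insurance.
Already in the invoice (seller's account under CFR): inland to port, export clearance — exclude.
CIF value = CFR price + insurance = 252777.44 + 174.23 = 252951.67
Import duty = 6840 × 4.09 = 27975.60
Buyer bears: insurance 174.23 + brokerage 134.41 + delivery 313.31 + duty 27975.60 = 28597.55
Landed cost = invoice 252777.44 + 28597.55 = 281374.99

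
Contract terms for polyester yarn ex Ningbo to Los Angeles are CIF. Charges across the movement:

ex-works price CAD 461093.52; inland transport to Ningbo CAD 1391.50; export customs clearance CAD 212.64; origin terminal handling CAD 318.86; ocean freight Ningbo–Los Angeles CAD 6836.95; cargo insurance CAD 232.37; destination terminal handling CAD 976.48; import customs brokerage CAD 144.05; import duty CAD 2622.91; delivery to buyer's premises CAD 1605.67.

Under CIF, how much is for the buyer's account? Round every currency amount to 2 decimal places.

CIF: the seller pays costs through ocean freight and marine insurance to the destination port.
Seller's account: goods 461093.52 + inland to port 1391.50 + export clearance 212.64 + origin terminal 318.86 + freight 6836.95 + insurance 232.37 = 470085.84
Buyer's account: destination terminal 976.48 + brokerage 144.05 + duty 2622.91 + delivery 1605.67 = 5349.11

Buyer's account: CAD 5349.11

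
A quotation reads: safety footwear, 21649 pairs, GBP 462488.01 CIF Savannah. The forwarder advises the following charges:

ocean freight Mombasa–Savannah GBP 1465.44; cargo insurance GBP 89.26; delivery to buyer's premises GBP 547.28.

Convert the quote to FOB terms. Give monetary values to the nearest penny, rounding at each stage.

FOB price: GBP 460933.31

Not relevant to the conversion: delivery — on the buyer under both terms; not part of either seller's price.
From CIF to FOB, the seller no longer bears: freight, insurance.
FOB price = 462488.01 − 1465.44 − 89.26 = 460933.31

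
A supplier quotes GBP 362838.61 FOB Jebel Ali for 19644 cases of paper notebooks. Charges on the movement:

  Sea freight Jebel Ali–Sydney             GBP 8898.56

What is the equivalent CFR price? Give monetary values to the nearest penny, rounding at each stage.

From FOB to CFR, the seller additionally bears: freight.
CFR price = 362838.61 + 8898.56 = 371737.17

CFR price: GBP 371737.17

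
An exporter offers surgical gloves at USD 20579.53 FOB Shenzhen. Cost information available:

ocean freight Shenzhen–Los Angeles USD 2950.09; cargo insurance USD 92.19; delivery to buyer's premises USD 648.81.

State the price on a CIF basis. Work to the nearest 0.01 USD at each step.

Not relevant to the conversion: delivery — on the buyer under both terms; not part of either seller's price.
From FOB to CIF, the seller additionally bears: freight, insurance.
CIF price = 20579.53 + 2950.09 + 92.19 = 23621.81

CIF price: USD 23621.81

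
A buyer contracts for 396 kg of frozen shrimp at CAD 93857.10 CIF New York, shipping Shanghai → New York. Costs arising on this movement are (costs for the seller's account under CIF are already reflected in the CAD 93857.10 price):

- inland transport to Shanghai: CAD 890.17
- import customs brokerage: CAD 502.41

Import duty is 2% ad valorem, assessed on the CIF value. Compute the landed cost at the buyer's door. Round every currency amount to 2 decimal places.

Total landed cost: CAD 96236.65

CIF: the seller pays costs through ocean freight and marine insurance to the destination port.
Already in the invoice (seller's account under CIF): inland to port — exclude.
The CIF price already equals the CIF value: 93857.10
Import duty = 93857.10 × 2% = 1877.14
Buyer bears: brokerage 502.41 + duty 1877.14 = 2379.55
Landed cost = invoice 93857.10 + 2379.55 = 96236.65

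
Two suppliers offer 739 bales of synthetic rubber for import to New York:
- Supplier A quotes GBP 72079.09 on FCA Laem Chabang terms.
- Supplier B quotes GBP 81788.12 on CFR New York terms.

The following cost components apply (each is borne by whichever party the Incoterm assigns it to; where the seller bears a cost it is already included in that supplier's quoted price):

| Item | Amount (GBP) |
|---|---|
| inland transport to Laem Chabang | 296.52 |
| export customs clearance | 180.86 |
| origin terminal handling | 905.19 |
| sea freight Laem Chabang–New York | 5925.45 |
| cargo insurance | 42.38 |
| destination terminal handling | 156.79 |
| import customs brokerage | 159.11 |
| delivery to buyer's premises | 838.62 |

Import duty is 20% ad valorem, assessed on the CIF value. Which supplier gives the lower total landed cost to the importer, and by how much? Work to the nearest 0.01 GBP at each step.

Supplier A is cheaper by GBP 3454.07

Supplier A (FCA):
CIF value = FCA price + origin terminal + freight + insurance = 72079.09 + 905.19 + 5925.45 + 42.38 = 78952.11
Import duty = 78952.11 × 20% = 15790.42
Buyer bears (A): 905.19 + 5925.45 + 42.38 + 156.79 + 159.11 + 838.62 = 8027.54
Landed cost (A) = invoice 72079.09 + 8027.54 + duty 15790.42 = 95897.05
Supplier B (CFR):
CIF value = CFR price + insurance = 81788.12 + 42.38 = 81830.50
Import duty = 81830.50 × 20% = 16366.10
Buyer bears (B): 42.38 + 156.79 + 159.11 + 838.62 = 1196.90
Landed cost (B) = invoice 81788.12 + 1196.90 + duty 16366.10 = 99351.12
Difference = |95897.05 − 99351.12| = 3454.07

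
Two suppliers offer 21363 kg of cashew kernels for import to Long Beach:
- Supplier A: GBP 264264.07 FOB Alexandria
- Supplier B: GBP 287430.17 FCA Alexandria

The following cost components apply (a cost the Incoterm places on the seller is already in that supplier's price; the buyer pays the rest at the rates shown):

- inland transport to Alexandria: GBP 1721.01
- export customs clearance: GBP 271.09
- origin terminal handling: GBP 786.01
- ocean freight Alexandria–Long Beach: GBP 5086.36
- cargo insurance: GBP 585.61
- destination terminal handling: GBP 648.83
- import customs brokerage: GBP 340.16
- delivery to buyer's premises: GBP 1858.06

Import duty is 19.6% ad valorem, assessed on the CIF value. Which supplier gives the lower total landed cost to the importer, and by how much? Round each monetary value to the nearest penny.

Supplier A is cheaper by GBP 28646.73

Supplier A (FOB):
CIF value = FOB price + freight + insurance = 264264.07 + 5086.36 + 585.61 = 269936.04
Import duty = 269936.04 × 19.6% = 52907.46
Buyer bears (A): 5086.36 + 585.61 + 648.83 + 340.16 + 1858.06 = 8519.02
Landed cost (A) = invoice 264264.07 + 8519.02 + duty 52907.46 = 325690.55
Supplier B (FCA):
CIF value = FCA price + origin terminal + freight + insurance = 287430.17 + 786.01 + 5086.36 + 585.61 = 293888.15
Import duty = 293888.15 × 19.6% = 57602.08
Buyer bears (B): 786.01 + 5086.36 + 585.61 + 648.83 + 340.16 + 1858.06 = 9305.03
Landed cost (B) = invoice 287430.17 + 9305.03 + duty 57602.08 = 354337.28
Difference = |325690.55 − 354337.28| = 28646.73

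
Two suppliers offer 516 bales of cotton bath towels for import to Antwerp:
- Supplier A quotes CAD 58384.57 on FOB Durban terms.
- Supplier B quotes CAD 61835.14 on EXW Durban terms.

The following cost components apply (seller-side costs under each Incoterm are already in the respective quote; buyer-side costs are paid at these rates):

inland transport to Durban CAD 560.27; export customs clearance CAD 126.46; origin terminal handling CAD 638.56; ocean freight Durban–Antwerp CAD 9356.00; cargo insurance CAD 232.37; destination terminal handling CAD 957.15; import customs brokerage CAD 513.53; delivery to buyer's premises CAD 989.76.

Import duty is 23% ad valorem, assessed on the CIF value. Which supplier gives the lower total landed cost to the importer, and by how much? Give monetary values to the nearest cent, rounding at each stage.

Supplier A is cheaper by CAD 5874.30

Supplier A (FOB):
CIF value = FOB price + freight + insurance = 58384.57 + 9356.00 + 232.37 = 67972.94
Import duty = 67972.94 × 23% = 15633.78
Buyer bears (A): 9356.00 + 232.37 + 957.15 + 513.53 + 989.76 = 12048.81
Landed cost (A) = invoice 58384.57 + 12048.81 + duty 15633.78 = 86067.16
Supplier B (EXW):
CIF value = EXW price + inland to port + export clearance + origin terminal + freight + insurance = 61835.14 + 560.27 + 126.46 + 638.56 + 9356.00 + 232.37 = 72748.80
Import duty = 72748.80 × 23% = 16732.22
Buyer bears (B): 560.27 + 126.46 + 638.56 + 9356.00 + 232.37 + 957.15 + 513.53 + 989.76 = 13374.10
Landed cost (B) = invoice 61835.14 + 13374.10 + duty 16732.22 = 91941.46
Difference = |86067.16 − 91941.46| = 5874.30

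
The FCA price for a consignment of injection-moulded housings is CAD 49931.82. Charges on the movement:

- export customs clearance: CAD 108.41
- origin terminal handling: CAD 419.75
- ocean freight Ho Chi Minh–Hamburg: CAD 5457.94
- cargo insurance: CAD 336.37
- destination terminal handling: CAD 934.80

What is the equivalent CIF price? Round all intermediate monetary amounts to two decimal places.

CIF price: CAD 56145.88

Not relevant to the conversion: export clearance — on the seller under both FCA and CIF; already in the FCA price and stays in the CIF price. destination terminal — on the buyer under both terms; not part of either seller's price.
From FCA to CIF, the seller additionally bears: origin terminal, freight, insurance.
CIF price = 49931.82 + 419.75 + 5457.94 + 336.37 = 56145.88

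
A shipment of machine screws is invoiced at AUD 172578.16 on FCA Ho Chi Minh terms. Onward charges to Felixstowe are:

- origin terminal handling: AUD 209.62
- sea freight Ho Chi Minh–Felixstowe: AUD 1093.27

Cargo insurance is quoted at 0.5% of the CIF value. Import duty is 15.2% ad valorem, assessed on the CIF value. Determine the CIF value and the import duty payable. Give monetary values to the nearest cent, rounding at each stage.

Let C be the CIF value. C = FCA price + pre-shipment costs + freight + 0.5% × C
C − 0.5% × C = 172578.16 + 209.62 + 1093.27
0.995 × C = 173881.05
C = 173881.05 / 0.995 = 174754.82
Insurance premium = 0.5% × 174754.82 = 873.77
Import duty = 174754.82 × 15.2% = 26562.73

CIF value: AUD 174754.82; import duty: AUD 26562.73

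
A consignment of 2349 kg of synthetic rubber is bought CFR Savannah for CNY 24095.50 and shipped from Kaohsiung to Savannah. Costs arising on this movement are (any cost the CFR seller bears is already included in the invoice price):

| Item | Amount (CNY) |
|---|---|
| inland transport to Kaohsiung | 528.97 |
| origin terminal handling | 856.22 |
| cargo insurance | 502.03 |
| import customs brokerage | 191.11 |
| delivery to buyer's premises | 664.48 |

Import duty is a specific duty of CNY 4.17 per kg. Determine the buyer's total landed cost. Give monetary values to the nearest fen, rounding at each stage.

Total landed cost: CNY 35248.45

CFR: the seller pays costs through ocean freight to the destination port, but not insurance.
Already in the invoice (seller's account under CFR): inland to port, origin terminal — exclude.
CIF value = CFR price + insurance = 24095.50 + 502.03 = 24597.53
Import duty = 2349 × 4.17 = 9795.33
Buyer bears: insurance 502.03 + brokerage 191.11 + delivery 664.48 + duty 9795.33 = 11152.95
Landed cost = invoice 24095.50 + 11152.95 = 35248.45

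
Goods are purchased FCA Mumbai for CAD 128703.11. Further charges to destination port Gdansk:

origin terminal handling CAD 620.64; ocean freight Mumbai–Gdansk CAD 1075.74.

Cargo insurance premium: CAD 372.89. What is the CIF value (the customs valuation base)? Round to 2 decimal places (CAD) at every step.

CIF = FCA price + pre-shipment costs + freight + insurance
CIF = 128703.11 + 620.64 + 1075.74 + 372.89 = 130772.38

CIF value: CAD 130772.38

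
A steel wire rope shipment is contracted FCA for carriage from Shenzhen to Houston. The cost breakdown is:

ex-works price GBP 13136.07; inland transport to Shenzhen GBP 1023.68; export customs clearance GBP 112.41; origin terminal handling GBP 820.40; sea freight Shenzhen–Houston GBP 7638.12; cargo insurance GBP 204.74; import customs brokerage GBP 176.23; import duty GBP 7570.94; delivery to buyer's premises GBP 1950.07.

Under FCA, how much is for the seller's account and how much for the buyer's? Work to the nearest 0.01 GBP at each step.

FCA: the seller delivers export-cleared goods to the carrier; the buyer bears costs from that point.
Seller's account: goods 13136.07 + inland to port 1023.68 + export clearance 112.41 = 14272.16
Buyer's account: origin terminal 820.40 + freight 7638.12 + insurance 204.74 + brokerage 176.23 + duty 7570.94 + delivery 1950.07 = 18360.50

Seller: GBP 14272.16; buyer: GBP 18360.50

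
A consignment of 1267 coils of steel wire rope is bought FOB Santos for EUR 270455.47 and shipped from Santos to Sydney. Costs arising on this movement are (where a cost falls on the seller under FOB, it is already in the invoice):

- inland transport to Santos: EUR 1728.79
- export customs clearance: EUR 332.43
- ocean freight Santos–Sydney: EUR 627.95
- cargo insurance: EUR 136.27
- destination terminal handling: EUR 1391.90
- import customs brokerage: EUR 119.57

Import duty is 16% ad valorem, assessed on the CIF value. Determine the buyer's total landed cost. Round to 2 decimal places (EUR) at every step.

Total landed cost: EUR 316126.31

FOB: the seller bears costs until goods are on board at the origin port; the buyer bears freight, insurance and all costs thereafter.
Already in the invoice (seller's account under FOB): inland to port, export clearance — exclude.
CIF value = FOB price + freight + insurance = 270455.47 + 627.95 + 136.27 = 271219.69
Import duty = 271219.69 × 16% = 43395.15
Buyer bears: freight 627.95 + insurance 136.27 + destination terminal 1391.90 + brokerage 119.57 + duty 43395.15 = 45670.84
Landed cost = invoice 270455.47 + 45670.84 = 316126.31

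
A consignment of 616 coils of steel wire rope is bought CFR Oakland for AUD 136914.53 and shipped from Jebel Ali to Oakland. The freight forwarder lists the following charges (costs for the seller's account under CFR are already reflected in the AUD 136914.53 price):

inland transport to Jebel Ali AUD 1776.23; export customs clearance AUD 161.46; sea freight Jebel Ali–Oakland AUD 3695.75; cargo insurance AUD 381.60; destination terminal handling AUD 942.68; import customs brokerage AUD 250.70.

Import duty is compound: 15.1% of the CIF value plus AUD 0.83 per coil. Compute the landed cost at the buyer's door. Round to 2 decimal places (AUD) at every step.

Total landed cost: AUD 159732.51

CFR: the seller pays costs through ocean freight to the destination port, but not insurance.
Already in the invoice (seller's account under CFR): inland to port, export clearance, freight — exclude.
CIF value = CFR price + insurance = 136914.53 + 381.60 = 137296.13
Ad valorem component: 137296.13 × 15.1% = 20731.72
Specific component: 616 × 0.83 = 511.28
Import duty = 20731.72 + 511.28 = 21243.00
Buyer bears: insurance 381.60 + destination terminal 942.68 + brokerage 250.70 + duty 21243.00 = 22817.98
Landed cost = invoice 136914.53 + 22817.98 = 159732.51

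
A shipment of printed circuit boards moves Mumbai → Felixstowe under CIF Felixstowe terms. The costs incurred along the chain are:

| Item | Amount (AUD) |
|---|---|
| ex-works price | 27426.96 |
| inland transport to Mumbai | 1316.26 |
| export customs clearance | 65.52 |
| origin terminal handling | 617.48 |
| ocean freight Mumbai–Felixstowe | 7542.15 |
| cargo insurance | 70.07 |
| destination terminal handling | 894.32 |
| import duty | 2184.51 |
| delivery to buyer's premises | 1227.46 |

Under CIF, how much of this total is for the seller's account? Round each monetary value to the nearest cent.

Seller's account: AUD 37038.44

CIF: the seller pays costs through ocean freight and marine insurance to the destination port.
Seller's account: goods 27426.96 + inland to port 1316.26 + export clearance 65.52 + origin terminal 617.48 + freight 7542.15 + insurance 70.07 = 37038.44
Buyer's account: destination terminal 894.32 + duty 2184.51 + delivery 1227.46 = 4306.29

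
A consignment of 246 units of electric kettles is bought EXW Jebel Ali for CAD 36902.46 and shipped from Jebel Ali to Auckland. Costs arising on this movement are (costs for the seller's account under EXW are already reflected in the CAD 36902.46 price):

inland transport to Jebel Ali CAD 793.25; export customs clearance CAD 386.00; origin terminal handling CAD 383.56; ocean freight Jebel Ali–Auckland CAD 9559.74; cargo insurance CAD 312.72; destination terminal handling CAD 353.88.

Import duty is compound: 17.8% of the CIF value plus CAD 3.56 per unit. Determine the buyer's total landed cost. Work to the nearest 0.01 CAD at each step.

Total landed cost: CAD 58171.49

EXW: the seller makes goods available at their premises; the buyer bears all onward costs.
CIF value = EXW price + inland to port + export clearance + origin terminal + freight + insurance = 36902.46 + 793.25 + 386.00 + 383.56 + 9559.74 + 312.72 = 48337.73
Ad valorem component: 48337.73 × 17.8% = 8604.12
Specific component: 246 × 3.56 = 875.76
Import duty = 8604.12 + 875.76 = 9479.88
Buyer bears: inland to port 793.25 + export clearance 386.00 + origin terminal 383.56 + freight 9559.74 + insurance 312.72 + destination terminal 353.88 + duty 9479.88 = 21269.03
Landed cost = invoice 36902.46 + 21269.03 = 58171.49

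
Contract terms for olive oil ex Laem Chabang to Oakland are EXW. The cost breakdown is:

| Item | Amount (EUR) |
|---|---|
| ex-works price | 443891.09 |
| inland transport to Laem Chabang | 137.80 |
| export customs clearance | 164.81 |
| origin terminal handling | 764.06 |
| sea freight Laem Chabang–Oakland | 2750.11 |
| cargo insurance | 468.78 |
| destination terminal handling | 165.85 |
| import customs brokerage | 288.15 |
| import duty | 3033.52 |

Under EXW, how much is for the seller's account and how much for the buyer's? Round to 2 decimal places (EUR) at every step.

EXW: the seller makes goods available at their premises; the buyer bears all onward costs.
Seller's account: goods 443891.09 = 443891.09
Buyer's account: inland to port 137.80 + export clearance 164.81 + origin terminal 764.06 + freight 2750.11 + insurance 468.78 + destination terminal 165.85 + brokerage 288.15 + duty 3033.52 = 7773.08

Seller: EUR 443891.09; buyer: EUR 7773.08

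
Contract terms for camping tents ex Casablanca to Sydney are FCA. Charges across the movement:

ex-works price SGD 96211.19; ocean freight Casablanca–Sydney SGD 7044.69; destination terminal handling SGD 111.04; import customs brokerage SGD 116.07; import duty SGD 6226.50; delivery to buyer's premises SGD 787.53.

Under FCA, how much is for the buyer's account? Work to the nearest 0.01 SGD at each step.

FCA: the seller delivers export-cleared goods to the carrier; the buyer bears costs from that point.
Seller's account: goods 96211.19 = 96211.19
Buyer's account: freight 7044.69 + destination terminal 111.04 + brokerage 116.07 + duty 6226.50 + delivery 787.53 = 14285.83

Buyer's account: SGD 14285.83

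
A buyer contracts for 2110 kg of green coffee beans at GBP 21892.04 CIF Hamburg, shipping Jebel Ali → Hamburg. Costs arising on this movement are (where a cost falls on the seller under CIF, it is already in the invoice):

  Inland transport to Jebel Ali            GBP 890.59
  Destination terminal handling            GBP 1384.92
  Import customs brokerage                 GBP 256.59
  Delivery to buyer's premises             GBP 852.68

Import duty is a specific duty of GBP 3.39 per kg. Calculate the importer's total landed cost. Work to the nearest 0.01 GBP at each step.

Total landed cost: GBP 31539.13

CIF: the seller pays costs through ocean freight and marine insurance to the destination port.
Already in the invoice (seller's account under CIF): inland to port — exclude.
The CIF price already equals the CIF value: 21892.04
Import duty = 2110 × 3.39 = 7152.90
Buyer bears: destination terminal 1384.92 + brokerage 256.59 + delivery 852.68 + duty 7152.90 = 9647.09
Landed cost = invoice 21892.04 + 9647.09 = 31539.13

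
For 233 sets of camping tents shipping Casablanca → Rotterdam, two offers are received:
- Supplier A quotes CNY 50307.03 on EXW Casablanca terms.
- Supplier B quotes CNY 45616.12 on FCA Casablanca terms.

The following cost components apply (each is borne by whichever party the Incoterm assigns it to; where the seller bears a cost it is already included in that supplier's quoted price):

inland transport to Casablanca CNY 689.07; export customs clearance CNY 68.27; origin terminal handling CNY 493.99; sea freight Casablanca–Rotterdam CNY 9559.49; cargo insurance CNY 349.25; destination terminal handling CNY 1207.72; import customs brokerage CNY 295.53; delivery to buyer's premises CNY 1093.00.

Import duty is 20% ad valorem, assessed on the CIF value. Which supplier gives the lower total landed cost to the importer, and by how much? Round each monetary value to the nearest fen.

Supplier A (EXW):
CIF value = EXW price + inland to port + export clearance + origin terminal + freight + insurance = 50307.03 + 689.07 + 68.27 + 493.99 + 9559.49 + 349.25 = 61467.10
Import duty = 61467.10 × 20% = 12293.42
Buyer bears (A): 689.07 + 68.27 + 493.99 + 9559.49 + 349.25 + 1207.72 + 295.53 + 1093.00 = 13756.32
Landed cost (A) = invoice 50307.03 + 13756.32 + duty 12293.42 = 76356.77
Supplier B (FCA):
CIF value = FCA price + origin terminal + freight + insurance = 45616.12 + 493.99 + 9559.49 + 349.25 = 56018.85
Import duty = 56018.85 × 20% = 11203.77
Buyer bears (B): 493.99 + 9559.49 + 349.25 + 1207.72 + 295.53 + 1093.00 = 12998.98
Landed cost (B) = invoice 45616.12 + 12998.98 + duty 11203.77 = 69818.87
Difference = |76356.77 − 69818.87| = 6537.90

Supplier B is cheaper by CNY 6537.90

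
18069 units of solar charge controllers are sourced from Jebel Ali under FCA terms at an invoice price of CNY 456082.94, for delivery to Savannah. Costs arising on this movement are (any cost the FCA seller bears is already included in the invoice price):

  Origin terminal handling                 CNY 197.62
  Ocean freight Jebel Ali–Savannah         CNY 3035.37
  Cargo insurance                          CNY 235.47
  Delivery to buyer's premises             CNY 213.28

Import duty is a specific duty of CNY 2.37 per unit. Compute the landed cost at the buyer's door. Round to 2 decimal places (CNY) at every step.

FCA: the seller delivers export-cleared goods to the carrier; the buyer bears costs from that point.
CIF value = FCA price + origin terminal + freight + insurance = 456082.94 + 197.62 + 3035.37 + 235.47 = 459551.40
Import duty = 18069 × 2.37 = 42823.53
Buyer bears: origin terminal 197.62 + freight 3035.37 + insurance 235.47 + delivery 213.28 + duty 42823.53 = 46505.27
Landed cost = invoice 456082.94 + 46505.27 = 502588.21

Total landed cost: CNY 502588.21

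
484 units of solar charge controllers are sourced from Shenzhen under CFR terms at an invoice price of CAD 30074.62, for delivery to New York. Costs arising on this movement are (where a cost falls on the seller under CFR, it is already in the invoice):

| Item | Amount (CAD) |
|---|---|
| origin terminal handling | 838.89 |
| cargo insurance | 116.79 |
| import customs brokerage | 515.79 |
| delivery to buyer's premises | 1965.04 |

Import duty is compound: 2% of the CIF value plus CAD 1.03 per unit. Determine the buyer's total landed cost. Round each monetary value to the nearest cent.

CFR: the seller pays costs through ocean freight to the destination port, but not insurance.
Already in the invoice (seller's account under CFR): origin terminal — exclude.
CIF value = CFR price + insurance = 30074.62 + 116.79 = 30191.41
Ad valorem component: 30191.41 × 2% = 603.83
Specific component: 484 × 1.03 = 498.52
Import duty = 603.83 + 498.52 = 1102.35
Buyer bears: insurance 116.79 + brokerage 515.79 + delivery 1965.04 + duty 1102.35 = 3699.97
Landed cost = invoice 30074.62 + 3699.97 = 33774.59

Total landed cost: CAD 33774.59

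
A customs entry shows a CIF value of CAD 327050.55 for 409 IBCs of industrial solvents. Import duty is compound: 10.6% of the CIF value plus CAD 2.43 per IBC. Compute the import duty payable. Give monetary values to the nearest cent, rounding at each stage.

Import duty: CAD 35661.23

Ad valorem component: 327050.55 × 10.6% = 34667.36
Specific component: 409 × 2.43 = 993.87
Import duty = 34667.36 + 993.87 = 35661.23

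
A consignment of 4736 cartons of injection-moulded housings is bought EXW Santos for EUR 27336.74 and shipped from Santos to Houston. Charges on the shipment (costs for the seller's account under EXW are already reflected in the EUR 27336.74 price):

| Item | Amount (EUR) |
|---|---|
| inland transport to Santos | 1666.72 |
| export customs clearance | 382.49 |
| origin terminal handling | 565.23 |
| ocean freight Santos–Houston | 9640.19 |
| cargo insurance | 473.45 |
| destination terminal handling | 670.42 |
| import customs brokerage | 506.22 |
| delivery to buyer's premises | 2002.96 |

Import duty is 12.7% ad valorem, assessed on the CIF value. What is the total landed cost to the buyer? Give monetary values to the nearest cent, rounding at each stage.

EXW: the seller makes goods available at their premises; the buyer bears all onward costs.
CIF value = EXW price + inland to port + export clearance + origin terminal + freight + insurance = 27336.74 + 1666.72 + 382.49 + 565.23 + 9640.19 + 473.45 = 40064.82
Import duty = 40064.82 × 12.7% = 5088.23
Buyer bears: inland to port 1666.72 + export clearance 382.49 + origin terminal 565.23 + freight 9640.19 + insurance 473.45 + destination terminal 670.42 + brokerage 506.22 + delivery 2002.96 + duty 5088.23 = 20995.91
Landed cost = invoice 27336.74 + 20995.91 = 48332.65

Total landed cost: EUR 48332.65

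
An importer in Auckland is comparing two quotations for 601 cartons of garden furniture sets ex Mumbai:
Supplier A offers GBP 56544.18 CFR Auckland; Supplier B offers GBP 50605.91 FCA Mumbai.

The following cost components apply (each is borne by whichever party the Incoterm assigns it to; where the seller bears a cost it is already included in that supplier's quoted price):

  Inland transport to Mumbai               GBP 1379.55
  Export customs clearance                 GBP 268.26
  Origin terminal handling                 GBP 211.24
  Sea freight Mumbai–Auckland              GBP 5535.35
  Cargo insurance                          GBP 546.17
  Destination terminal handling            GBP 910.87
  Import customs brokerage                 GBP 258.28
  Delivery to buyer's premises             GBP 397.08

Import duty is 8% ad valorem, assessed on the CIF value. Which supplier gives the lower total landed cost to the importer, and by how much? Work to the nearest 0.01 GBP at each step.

Supplier B is cheaper by GBP 207.02

Supplier A (CFR):
CIF value = CFR price + insurance = 56544.18 + 546.17 = 57090.35
Import duty = 57090.35 × 8% = 4567.23
Buyer bears (A): 546.17 + 910.87 + 258.28 + 397.08 = 2112.40
Landed cost (A) = invoice 56544.18 + 2112.40 + duty 4567.23 = 63223.81
Supplier B (FCA):
CIF value = FCA price + origin terminal + freight + insurance = 50605.91 + 211.24 + 5535.35 + 546.17 = 56898.67
Import duty = 56898.67 × 8% = 4551.89
Buyer bears (B): 211.24 + 5535.35 + 546.17 + 910.87 + 258.28 + 397.08 = 7858.99
Landed cost (B) = invoice 50605.91 + 7858.99 + duty 4551.89 = 63016.79
Difference = |63223.81 − 63016.79| = 207.02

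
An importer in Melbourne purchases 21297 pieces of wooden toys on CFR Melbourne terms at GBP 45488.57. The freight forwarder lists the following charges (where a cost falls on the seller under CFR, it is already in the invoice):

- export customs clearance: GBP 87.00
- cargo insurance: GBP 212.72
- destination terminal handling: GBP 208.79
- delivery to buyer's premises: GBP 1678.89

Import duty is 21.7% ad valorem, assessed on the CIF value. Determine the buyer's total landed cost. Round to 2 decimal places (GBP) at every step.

CFR: the seller pays costs through ocean freight to the destination port, but not insurance.
Already in the invoice (seller's account under CFR): export clearance — exclude.
CIF value = CFR price + insurance = 45488.57 + 212.72 = 45701.29
Import duty = 45701.29 × 21.7% = 9917.18
Buyer bears: insurance 212.72 + destination terminal 208.79 + delivery 1678.89 + duty 9917.18 = 12017.58
Landed cost = invoice 45488.57 + 12017.58 = 57506.15

Total landed cost: GBP 57506.15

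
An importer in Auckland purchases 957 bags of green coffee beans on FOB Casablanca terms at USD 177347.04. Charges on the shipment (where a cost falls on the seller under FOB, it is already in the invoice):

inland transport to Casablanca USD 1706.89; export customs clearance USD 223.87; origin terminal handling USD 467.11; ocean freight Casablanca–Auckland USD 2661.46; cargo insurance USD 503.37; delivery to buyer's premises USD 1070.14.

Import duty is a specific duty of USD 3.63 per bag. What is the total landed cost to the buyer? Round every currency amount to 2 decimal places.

FOB: the seller bears costs until goods are on board at the origin port; the buyer bears freight, insurance and all costs thereafter.
Already in the invoice (seller's account under FOB): inland to port, export clearance, origin terminal — exclude.
CIF value = FOB price + freight + insurance = 177347.04 + 2661.46 + 503.37 = 180511.87
Import duty = 957 × 3.63 = 3473.91
Buyer bears: freight 2661.46 + insurance 503.37 + delivery 1070.14 + duty 3473.91 = 7708.88
Landed cost = invoice 177347.04 + 7708.88 = 185055.92

Total landed cost: USD 185055.92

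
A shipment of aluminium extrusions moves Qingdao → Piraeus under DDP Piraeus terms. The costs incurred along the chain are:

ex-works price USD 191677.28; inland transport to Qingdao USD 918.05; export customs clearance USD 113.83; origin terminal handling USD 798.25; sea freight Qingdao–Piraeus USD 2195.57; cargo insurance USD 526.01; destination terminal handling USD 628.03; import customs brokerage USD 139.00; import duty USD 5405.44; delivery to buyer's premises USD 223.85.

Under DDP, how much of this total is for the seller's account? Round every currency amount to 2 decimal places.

DDP: the seller bears all costs including import duty.
Seller's account: goods 191677.28 + inland to port 918.05 + export clearance 113.83 + origin terminal 798.25 + freight 2195.57 + insurance 526.01 + destination terminal 628.03 + brokerage 139.00 + duty 5405.44 + delivery 223.85 = 202625.31
Buyer's account: 0.00

Seller's account: USD 202625.31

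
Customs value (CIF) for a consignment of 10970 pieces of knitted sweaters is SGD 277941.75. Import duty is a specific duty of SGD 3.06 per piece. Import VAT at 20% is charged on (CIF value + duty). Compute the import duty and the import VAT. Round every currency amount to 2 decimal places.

Import duty: SGD 33568.20; import VAT: SGD 62301.99

Import duty = 10970 × 3.06 = 33568.20
VAT base = CIF + duty = 277941.75 + 33568.20 = 311509.95
Import VAT = 311509.95 × 20% = 62301.99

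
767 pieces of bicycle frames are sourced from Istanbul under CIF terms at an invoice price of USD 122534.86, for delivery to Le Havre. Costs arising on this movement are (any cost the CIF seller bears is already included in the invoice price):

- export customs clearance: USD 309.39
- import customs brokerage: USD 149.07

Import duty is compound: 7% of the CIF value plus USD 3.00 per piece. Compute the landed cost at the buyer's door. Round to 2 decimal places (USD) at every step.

CIF: the seller pays costs through ocean freight and marine insurance to the destination port.
Already in the invoice (seller's account under CIF): export clearance — exclude.
The CIF price already equals the CIF value: 122534.86
Ad valorem component: 122534.86 × 7% = 8577.44
Specific component: 767 × 3.00 = 2301.00
Import duty = 8577.44 + 2301.00 = 10878.44
Buyer bears: brokerage 149.07 + duty 10878.44 = 11027.51
Landed cost = invoice 122534.86 + 11027.51 = 133562.37

Total landed cost: USD 133562.37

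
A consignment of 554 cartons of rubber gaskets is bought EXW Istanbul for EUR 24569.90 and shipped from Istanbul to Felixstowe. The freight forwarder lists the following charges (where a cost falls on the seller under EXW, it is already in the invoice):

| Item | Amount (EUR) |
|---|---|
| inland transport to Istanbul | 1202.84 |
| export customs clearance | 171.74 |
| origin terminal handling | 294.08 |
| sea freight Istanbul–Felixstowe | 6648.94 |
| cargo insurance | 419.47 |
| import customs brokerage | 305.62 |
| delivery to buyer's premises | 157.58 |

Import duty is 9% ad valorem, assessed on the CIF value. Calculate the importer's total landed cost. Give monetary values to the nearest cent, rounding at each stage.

EXW: the seller makes goods available at their premises; the buyer bears all onward costs.
CIF value = EXW price + inland to port + export clearance + origin terminal + freight + insurance = 24569.90 + 1202.84 + 171.74 + 294.08 + 6648.94 + 419.47 = 33306.97
Import duty = 33306.97 × 9% = 2997.63
Buyer bears: inland to port 1202.84 + export clearance 171.74 + origin terminal 294.08 + freight 6648.94 + insurance 419.47 + brokerage 305.62 + delivery 157.58 + duty 2997.63 = 12197.90
Landed cost = invoice 24569.90 + 12197.90 = 36767.80

Total landed cost: EUR 36767.80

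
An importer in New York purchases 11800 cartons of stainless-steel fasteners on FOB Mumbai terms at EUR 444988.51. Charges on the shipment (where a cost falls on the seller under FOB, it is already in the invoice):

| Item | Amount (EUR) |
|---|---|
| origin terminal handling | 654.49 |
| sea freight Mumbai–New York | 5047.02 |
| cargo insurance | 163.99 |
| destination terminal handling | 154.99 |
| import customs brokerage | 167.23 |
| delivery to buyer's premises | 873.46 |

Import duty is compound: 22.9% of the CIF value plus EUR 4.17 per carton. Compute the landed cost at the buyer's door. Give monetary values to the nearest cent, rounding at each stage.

FOB: the seller bears costs until goods are on board at the origin port; the buyer bears freight, insurance and all costs thereafter.
Already in the invoice (seller's account under FOB): origin terminal — exclude.
CIF value = FOB price + freight + insurance = 444988.51 + 5047.02 + 163.99 = 450199.52
Ad valorem component: 450199.52 × 22.9% = 103095.69
Specific component: 11800 × 4.17 = 49206.00
Import duty = 103095.69 + 49206.00 = 152301.69
Buyer bears: freight 5047.02 + insurance 163.99 + destination terminal 154.99 + brokerage 167.23 + delivery 873.46 + duty 152301.69 = 158708.38
Landed cost = invoice 444988.51 + 158708.38 = 603696.89

Total landed cost: EUR 603696.89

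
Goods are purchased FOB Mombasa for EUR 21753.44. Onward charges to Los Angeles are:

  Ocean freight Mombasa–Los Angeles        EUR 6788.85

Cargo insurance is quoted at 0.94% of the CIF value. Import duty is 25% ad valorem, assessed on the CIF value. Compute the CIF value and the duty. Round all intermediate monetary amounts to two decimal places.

Let C be the CIF value. C = FOB price + freight + 0.94% × C
C − 0.94% × C = 21753.44 + 6788.85
0.9906 × C = 28542.29
C = 28542.29 / 0.9906 = 28813.13
Insurance premium = 0.94% × 28813.13 = 270.84
Import duty = 28813.13 × 25% = 7203.28

CIF value: EUR 28813.13; import duty: EUR 7203.28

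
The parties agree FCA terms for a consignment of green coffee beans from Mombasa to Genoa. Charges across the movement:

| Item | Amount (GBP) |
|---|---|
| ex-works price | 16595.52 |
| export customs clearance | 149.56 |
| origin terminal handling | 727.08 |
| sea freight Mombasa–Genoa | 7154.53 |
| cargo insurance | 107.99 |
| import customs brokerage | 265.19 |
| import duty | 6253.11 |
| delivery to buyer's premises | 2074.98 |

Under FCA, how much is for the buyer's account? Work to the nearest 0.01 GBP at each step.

FCA: the seller delivers export-cleared goods to the carrier; the buyer bears costs from that point.
Seller's account: goods 16595.52 + export clearance 149.56 = 16745.08
Buyer's account: origin terminal 727.08 + freight 7154.53 + insurance 107.99 + brokerage 265.19 + duty 6253.11 + delivery 2074.98 = 16582.88

Buyer's account: GBP 16582.88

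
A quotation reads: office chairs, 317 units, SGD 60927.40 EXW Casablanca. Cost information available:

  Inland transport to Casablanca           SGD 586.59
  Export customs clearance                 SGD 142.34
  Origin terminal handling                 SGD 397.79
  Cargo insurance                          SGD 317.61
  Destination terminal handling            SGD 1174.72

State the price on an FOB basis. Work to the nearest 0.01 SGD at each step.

Not relevant to the conversion: destination terminal, insurance — on the buyer under both terms; not part of either seller's price.
From EXW to FOB, the seller additionally bears: inland to port, export clearance, origin terminal.
FOB price = 60927.40 + 586.59 + 142.34 + 397.79 = 62054.12

FOB price: SGD 62054.12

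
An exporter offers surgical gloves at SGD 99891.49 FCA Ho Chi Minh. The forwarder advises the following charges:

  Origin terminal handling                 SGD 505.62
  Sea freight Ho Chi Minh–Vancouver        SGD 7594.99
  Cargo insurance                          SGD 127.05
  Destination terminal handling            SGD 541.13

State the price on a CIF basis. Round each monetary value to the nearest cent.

Not relevant to the conversion: destination terminal — on the buyer under both terms; not part of either seller's price.
From FCA to CIF, the seller additionally bears: origin terminal, freight, insurance.
CIF price = 99891.49 + 505.62 + 7594.99 + 127.05 = 108119.15

CIF price: SGD 108119.15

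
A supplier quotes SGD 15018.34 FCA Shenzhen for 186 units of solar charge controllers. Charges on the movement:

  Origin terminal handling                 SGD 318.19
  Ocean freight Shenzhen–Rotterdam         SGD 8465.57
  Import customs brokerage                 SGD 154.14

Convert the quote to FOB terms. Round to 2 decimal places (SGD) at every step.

Not relevant to the conversion: freight, brokerage — on the buyer under both terms; not part of either seller's price.
From FCA to FOB, the seller additionally bears: origin terminal.
FOB price = 15018.34 + 318.19 = 15336.53

FOB price: SGD 15336.53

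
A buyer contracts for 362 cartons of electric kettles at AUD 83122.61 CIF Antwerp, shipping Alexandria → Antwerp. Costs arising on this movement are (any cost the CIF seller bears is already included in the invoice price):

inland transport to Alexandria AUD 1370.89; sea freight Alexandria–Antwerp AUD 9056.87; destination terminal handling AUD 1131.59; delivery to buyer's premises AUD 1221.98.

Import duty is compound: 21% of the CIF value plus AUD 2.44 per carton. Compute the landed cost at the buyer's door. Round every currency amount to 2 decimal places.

Total landed cost: AUD 103815.21

CIF: the seller pays costs through ocean freight and marine insurance to the destination port.
Already in the invoice (seller's account under CIF): inland to port, freight — exclude.
The CIF price already equals the CIF value: 83122.61
Ad valorem component: 83122.61 × 21% = 17455.75
Specific component: 362 × 2.44 = 883.28
Import duty = 17455.75 + 883.28 = 18339.03
Buyer bears: destination terminal 1131.59 + delivery 1221.98 + duty 18339.03 = 20692.60
Landed cost = invoice 83122.61 + 20692.60 = 103815.21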